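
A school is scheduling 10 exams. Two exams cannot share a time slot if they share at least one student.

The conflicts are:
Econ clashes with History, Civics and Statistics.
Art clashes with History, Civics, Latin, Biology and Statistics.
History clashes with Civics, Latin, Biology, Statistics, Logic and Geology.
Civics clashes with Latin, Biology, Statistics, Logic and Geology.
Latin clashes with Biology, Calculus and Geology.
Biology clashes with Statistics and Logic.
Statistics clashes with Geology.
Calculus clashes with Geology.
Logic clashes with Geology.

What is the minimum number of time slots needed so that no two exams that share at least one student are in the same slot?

5

Art, History, Civics, Biology, Statistics all conflict with each other, so at least 5 time slots are needed.
5 time slots suffice: Econ=3, Art=5, History=1, Civics=2, Latin=4, Biology=3, Statistics=4, Calculus=1, Logic=4, Geology=3. Each listed conflict is separated.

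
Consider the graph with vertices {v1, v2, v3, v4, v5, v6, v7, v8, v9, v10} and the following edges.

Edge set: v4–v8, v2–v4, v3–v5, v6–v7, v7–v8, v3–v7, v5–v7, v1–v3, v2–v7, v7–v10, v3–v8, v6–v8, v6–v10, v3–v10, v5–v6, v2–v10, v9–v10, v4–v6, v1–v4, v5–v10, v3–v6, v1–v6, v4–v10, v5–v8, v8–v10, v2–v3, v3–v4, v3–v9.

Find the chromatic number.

v3, v5, v6, v7, v8, v10 are pairwise adjacent (a clique of size 6), so at least 6 colors are needed.
6 colors suffice: v1=2, v2=3, v3=1, v4=4, v5=6, v6=3, v7=4, v8=5, v9=3, v10=2. Every edge joins two different colors.

6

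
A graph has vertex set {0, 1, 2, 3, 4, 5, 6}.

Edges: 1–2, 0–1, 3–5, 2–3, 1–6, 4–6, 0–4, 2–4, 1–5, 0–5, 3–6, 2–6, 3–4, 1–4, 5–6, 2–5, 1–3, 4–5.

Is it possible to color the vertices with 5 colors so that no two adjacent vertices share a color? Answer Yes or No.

1, 2, 3, 4, 5, 6 are pairwise adjacent (a clique of size 6), so at least 6 colors are needed.
So 5 colors are not enough.

No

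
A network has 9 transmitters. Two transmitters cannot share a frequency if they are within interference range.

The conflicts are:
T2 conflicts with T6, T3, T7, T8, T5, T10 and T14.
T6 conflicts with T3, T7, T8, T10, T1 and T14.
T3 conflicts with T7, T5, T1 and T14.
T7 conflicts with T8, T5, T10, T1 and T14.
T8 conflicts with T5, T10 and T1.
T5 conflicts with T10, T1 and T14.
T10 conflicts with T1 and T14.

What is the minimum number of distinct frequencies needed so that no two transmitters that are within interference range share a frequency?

5

T2, T7, T5, T10, T14 all conflict with each other, so at least 5 frequencies are needed.
5 frequencies suffice: frequency 1 → {T7}; frequency 2 → {T3, T10}; frequency 3 → {T6, T5}; frequency 4 → {T2, T1}; frequency 5 → {T8, T14}. Every pair that conflicts lands in different frequencies.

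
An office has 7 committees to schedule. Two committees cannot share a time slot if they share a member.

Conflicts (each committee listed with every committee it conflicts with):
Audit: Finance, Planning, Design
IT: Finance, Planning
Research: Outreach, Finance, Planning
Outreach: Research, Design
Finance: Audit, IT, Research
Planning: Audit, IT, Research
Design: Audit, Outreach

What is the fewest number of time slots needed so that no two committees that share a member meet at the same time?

3

The cycle Finance-Audit-Design-Outreach-Research-Finance has odd length 5, so it cannot be 2-colored; at least 3 time slots are needed.
3 time slots suffice: Audit=1, IT=1, Research=1, Outreach=3, Finance=2, Planning=2, Design=2. Each listed conflict is separated.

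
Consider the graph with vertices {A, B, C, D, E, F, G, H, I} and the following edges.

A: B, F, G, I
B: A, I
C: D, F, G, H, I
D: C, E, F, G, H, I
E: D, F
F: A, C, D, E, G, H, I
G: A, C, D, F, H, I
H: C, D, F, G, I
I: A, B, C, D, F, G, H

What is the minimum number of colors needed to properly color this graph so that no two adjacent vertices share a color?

C, D, F, G, H, I are mutually adjacent (a clique of size 6), so at least 6 colors are needed.
One proper 6-coloring: A=3, B=2, C=5, D=3, E=1, F=2, G=4, H=6, I=1. Every edge joins two different colors.

6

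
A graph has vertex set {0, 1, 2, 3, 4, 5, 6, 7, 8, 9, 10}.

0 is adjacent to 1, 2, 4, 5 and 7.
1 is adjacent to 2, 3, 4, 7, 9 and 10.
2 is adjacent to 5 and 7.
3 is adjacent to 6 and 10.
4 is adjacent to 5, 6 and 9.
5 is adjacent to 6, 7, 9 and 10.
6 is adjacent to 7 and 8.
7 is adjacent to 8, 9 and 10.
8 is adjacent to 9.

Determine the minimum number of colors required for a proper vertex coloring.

4

0, 1, 2, 7 form a clique, so at least 4 colors are needed.
4 colors suffice: color a → {3, 4, 7}; color b → {1, 5, 8}; color c → {0, 6, 9, 10}; color d → {2}. Every edge joins two different colors.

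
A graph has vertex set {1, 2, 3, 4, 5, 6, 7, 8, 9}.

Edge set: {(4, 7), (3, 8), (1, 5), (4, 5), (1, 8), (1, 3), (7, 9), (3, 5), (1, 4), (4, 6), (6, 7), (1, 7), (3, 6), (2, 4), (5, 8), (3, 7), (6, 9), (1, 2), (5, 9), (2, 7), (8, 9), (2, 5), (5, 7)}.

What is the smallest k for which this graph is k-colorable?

5

1, 2, 4, 5, 7 are pairwise adjacent (a clique of size 5), so at least 5 colors are needed.
5 colors suffice: color a → {5, 6}; color b → {7, 8}; color c → {1, 9}; color d → {3, 4}; color e → {2}. Each edge has distinct colors on its endpoints.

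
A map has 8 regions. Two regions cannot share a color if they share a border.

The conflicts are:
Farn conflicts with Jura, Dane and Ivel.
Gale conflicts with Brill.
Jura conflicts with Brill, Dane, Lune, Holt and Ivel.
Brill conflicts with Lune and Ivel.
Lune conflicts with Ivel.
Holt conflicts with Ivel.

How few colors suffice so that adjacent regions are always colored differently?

4

Jura, Brill, Lune, Ivel pairwise conflict, so at least 4 colors are needed.
4 colors suffice: Farn=3, Gale=1, Jura=1, Brill=3, Dane=2, Lune=4, Holt=3, Ivel=2. No two conflicting regions share a color.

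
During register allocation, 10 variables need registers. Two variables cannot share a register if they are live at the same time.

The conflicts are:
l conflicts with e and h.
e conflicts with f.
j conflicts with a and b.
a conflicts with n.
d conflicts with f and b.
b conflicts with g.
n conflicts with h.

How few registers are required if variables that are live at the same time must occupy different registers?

3

The cycle h-l-e-f-d-b-j-a-n-h has odd length 9, so it cannot be 2-colored; at least 3 registers are needed.
3 registers suffice: register 1 → {e, a, b, h}; register 2 → {l, j, d, g, n}; register 3 → {f}. Every pair that conflicts lands in different registers.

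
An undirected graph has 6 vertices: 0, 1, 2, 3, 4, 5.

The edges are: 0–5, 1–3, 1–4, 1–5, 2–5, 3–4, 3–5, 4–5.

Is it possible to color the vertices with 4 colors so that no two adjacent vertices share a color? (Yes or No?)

The chromatic number is 4. 1, 3, 4, 5 are mutually adjacent (a clique of size 4), so at least 4 colors are needed.
4 colors suffice: 0=blue, 1=blue, 2=blue, 3=yellow, 4=green, 5=red.
That is already a proper 4-coloring.

Yes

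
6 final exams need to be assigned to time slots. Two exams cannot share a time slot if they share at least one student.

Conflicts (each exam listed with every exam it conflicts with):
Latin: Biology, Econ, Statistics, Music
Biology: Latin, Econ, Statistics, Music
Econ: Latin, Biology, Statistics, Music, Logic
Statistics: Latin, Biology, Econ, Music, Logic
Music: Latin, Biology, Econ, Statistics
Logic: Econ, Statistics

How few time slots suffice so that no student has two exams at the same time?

5

Latin, Biology, Econ, Statistics, Music pairwise conflict, so at least 5 time slots are needed.
5 time slots suffice: time slot 1 → {Econ}; time slot 2 → {Statistics}; time slot 3 → {Latin, Logic}; time slot 4 → {Music}; time slot 5 → {Biology}. Each listed conflict is separated.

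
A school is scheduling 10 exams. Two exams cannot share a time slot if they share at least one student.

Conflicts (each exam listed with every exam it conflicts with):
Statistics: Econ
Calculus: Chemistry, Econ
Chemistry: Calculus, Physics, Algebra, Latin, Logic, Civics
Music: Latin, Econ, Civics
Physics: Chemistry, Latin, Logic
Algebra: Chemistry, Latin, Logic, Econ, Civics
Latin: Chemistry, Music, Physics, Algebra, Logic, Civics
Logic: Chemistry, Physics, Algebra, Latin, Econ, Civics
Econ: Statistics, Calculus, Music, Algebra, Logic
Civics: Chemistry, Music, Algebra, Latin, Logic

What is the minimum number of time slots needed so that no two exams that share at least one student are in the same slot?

Chemistry, Algebra, Latin, Logic, Civics pairwise conflict, so at least 5 time slots are needed.
5 time slots suffice: time slot 1 → {Latin, Econ}; time slot 2 → {Statistics, Calculus, Music, Logic}; time slot 3 → {Chemistry}; time slot 4 → {Physics, Civics}; time slot 5 → {Algebra}. Each listed conflict is separated.

5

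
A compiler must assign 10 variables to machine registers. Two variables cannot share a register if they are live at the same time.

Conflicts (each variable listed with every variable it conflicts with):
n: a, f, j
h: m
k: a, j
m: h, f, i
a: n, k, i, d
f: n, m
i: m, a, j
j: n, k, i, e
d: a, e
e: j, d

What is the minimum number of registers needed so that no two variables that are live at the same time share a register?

3

The cycle a-i-m-f-n-a has odd length 5, so it cannot be 2-colored; at least 3 registers are needed.
3 registers suffice: register 1 → {m, a, j}; register 2 → {n, h, k, i, d}; register 3 → {f, e}. Every pair that conflicts lands in different registers.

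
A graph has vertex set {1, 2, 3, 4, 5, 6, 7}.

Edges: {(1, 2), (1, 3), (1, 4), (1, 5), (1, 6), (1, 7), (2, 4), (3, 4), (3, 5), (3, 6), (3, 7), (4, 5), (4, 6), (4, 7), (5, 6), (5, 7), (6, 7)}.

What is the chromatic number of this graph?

1, 3, 4, 5, 6, 7 are pairwise adjacent (a clique of size 6), so at least 6 colors are needed.
6 colors suffice: color a → {1}; color b → {4}; color c → {2, 7}; color d → {5}; color e → {3}; color f → {6}. Each edge has distinct colors on its endpoints.

6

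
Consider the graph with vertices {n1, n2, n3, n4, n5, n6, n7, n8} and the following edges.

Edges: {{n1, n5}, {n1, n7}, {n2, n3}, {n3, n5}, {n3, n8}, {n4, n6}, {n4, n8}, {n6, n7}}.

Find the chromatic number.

3

The cycle n4-n8-n3-n5-n1-n7-n6-n4 has odd length 7, so it cannot be 2-colored; at least 3 colors are needed.
3 colors suffice: color R → {n3, n4, n7}; color B → {n2, n5, n6, n8}; color G → {n1}. No two adjacent vertices share a color.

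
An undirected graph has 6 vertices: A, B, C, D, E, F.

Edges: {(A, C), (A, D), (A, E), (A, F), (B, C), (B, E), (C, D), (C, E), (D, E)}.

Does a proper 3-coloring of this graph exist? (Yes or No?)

No

A, C, D, E are pairwise adjacent (a clique of size 4), so at least 4 colors are needed.
So 3 colors are not enough.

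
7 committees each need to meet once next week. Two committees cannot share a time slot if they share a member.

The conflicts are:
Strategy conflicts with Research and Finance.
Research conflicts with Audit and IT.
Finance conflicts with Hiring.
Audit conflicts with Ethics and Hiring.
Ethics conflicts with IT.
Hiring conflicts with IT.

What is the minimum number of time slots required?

The cycle Hiring-Finance-Strategy-Research-Audit-Hiring has odd length 5, so it cannot be 2-colored; at least 3 time slots are needed.
3 time slots suffice: time slot 1 → {Strategy, Audit, IT}; time slot 2 → {Research, Ethics, Hiring}; time slot 3 → {Finance}. No two conflicting committees share a time slot.

3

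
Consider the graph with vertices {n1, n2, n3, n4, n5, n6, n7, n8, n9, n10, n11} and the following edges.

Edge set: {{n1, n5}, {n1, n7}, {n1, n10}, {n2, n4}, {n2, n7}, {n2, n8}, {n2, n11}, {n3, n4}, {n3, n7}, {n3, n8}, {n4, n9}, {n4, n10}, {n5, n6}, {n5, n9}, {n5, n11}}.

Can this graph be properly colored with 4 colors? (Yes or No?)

Yes

The chromatic number is 3. The cycle n2-n11-n5-n1-n7-n2 has odd length 5, so it cannot be 2-colored; at least 3 colors are needed.
One proper 3-coloring: n1=2, n2=2, n3=2, n4=1, n5=1, n6=2, n7=1, n8=1, n9=2, n10=3, n11=3.
Since 4 ≥ 3, a proper 4-coloring certainly exists.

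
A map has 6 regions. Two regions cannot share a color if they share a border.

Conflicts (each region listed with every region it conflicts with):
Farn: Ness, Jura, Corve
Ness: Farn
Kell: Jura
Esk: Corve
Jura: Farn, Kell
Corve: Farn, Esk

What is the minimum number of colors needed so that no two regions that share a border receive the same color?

2

Farn and Ness conflict, so at least 2 colors are needed.
2 colors suffice: Farn=1, Ness=2, Kell=1, Esk=1, Jura=2, Corve=2. No two conflicting regions share a color.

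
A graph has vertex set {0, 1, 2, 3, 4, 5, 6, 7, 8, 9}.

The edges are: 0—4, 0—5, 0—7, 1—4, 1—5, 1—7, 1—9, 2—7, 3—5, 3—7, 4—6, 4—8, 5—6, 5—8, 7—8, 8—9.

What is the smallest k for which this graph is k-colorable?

1 and 9 are adjacent, so at least 2 colors are needed.
2 colors suffice: color a → {4, 5, 7, 9}; color b → {0, 1, 2, 3, 6, 8}. No two adjacent vertices share a color.

2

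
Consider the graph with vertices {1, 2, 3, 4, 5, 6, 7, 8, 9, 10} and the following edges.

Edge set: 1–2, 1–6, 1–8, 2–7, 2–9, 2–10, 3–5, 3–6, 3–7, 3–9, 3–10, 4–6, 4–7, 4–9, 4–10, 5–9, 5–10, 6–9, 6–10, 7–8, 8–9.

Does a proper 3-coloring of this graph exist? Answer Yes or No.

The chromatic number is 3. 3, 6, 10 are mutually adjacent, so at least 3 colors are needed.
3 colors suffice: color a → {1, 7, 9, 10}; color b → {2, 3, 4, 8}; color c → {5, 6}.
That is already a proper 3-coloring.

Yes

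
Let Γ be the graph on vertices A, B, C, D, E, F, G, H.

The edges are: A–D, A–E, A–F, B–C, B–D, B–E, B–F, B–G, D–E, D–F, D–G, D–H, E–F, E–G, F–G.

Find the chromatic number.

5

B, D, E, F, G are mutually adjacent (a clique of size 5), so at least 5 colors are needed.
5 colors suffice: color 1 → {C, D}; color 2 → {F, H}; color 3 → {A, B}; color 4 → {E}; color 5 → {G}. No two adjacent vertices share a color.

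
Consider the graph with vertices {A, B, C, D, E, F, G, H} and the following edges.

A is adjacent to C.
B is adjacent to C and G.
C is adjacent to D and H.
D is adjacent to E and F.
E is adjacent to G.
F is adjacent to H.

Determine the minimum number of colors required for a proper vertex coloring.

3

The cycle G-E-D-C-B-G has odd length 5, so it cannot be 2-colored; at least 3 colors are needed.
One proper 3-coloring: A=2, B=3, C=1, D=2, E=1, F=1, G=2, H=2. No two adjacent vertices share a color.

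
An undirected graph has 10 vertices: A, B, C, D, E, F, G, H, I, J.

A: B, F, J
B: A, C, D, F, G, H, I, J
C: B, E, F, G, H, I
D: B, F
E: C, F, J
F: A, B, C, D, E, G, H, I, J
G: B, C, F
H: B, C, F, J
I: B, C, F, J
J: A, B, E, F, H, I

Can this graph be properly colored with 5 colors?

Yes

The chromatic number is 4. B, F, H, J are mutually adjacent (a clique of size 4), so at least 4 colors are needed.
4 colors suffice: color 1 → {F}; color 2 → {B, E}; color 3 → {C, D, J}; color 4 → {A, G, H, I}.
Since 5 ≥ 4, a proper 5-coloring certainly exists.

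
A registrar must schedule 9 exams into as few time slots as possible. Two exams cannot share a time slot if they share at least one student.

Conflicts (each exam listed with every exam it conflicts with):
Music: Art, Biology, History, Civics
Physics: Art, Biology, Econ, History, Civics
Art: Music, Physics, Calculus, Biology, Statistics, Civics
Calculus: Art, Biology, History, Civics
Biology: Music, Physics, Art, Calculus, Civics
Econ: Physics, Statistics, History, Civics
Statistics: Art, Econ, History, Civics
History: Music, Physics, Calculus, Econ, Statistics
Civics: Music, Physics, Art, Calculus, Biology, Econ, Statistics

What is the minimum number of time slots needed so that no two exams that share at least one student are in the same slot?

Physics, Art, Biology, Civics all conflict with each other, so at least 4 time slots are needed.
4 time slots suffice: time slot 1 → {History, Civics}; time slot 2 → {Art, Econ}; time slot 3 → {Music, Physics, Calculus, Statistics}; time slot 4 → {Biology}. No two conflicting exams share a time slot.

4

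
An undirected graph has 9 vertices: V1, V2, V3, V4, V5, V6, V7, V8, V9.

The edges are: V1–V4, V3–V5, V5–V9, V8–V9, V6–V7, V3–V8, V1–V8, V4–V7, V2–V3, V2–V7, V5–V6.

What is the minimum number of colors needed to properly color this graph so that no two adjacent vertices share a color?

3

The cycle V7-V6-V5-V3-V2-V7 has odd length 5, so it cannot be 2-colored; at least 3 colors are needed.
One proper 3-coloring: V1=3, V2=3, V3=2, V4=2, V5=1, V6=2, V7=1, V8=1, V9=2. No two adjacent vertices share a color.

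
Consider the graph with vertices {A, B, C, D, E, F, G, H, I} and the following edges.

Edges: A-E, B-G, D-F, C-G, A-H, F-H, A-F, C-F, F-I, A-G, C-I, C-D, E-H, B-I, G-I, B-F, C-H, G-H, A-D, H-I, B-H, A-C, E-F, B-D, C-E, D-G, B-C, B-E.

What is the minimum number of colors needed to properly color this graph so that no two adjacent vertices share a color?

5

A, C, E, F, H form a clique, so at least 5 colors are needed.
5 colors suffice: A=2, B=2, C=1, D=4, E=5, F=3, G=3, H=4, I=5. Every edge joins two different colors.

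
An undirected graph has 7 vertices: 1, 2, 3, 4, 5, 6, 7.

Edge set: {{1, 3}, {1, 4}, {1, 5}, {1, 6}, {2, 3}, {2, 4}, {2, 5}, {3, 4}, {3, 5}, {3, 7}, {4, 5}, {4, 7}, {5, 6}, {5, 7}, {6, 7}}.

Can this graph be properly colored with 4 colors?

The chromatic number is 4. 2, 3, 4, 5 are mutually adjacent (a clique of size 4), so at least 4 colors are needed.
4 colors suffice: color red → {5}; color blue → {4, 6}; color green → {3}; color yellow → {1, 2, 7}.
That is already a proper 4-coloring.

Yes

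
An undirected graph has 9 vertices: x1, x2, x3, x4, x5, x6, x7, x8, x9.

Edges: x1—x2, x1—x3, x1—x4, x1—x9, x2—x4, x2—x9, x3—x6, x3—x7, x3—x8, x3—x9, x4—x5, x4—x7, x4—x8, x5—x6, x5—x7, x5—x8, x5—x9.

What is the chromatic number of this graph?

3

x1, x2, x9 form a triangle, so at least 3 colors are needed.
3 colors suffice: color 1 → {x4, x6, x9}; color 2 → {x2, x3, x5}; color 3 → {x1, x7, x8}. Every edge joins two different colors.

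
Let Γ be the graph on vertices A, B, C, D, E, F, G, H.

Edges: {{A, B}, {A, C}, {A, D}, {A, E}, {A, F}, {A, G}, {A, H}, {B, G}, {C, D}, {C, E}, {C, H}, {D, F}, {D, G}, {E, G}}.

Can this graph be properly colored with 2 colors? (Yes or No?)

No

A, D, F are mutually adjacent, so at least 3 colors are needed.
So 2 colors are not enough.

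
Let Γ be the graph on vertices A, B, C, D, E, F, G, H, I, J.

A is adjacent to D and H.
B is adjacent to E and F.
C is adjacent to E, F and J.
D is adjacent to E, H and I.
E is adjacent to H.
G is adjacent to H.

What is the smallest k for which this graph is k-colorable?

3

D, E, H are pairwise adjacent, so at least 3 colors are needed.
3 colors suffice: A=blue, B=red, C=red, D=green, E=blue, F=blue, G=blue, H=red, I=red, J=blue. Every edge joins two different colors.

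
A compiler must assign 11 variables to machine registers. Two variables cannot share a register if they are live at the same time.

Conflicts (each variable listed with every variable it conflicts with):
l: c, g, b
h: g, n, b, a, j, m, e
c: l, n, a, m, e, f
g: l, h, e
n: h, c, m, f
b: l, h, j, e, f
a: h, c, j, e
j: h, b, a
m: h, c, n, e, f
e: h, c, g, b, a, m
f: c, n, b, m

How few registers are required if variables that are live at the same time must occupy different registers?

4

c, n, m, f are mutually in conflict, so at least 4 registers are needed.
4 registers suffice: register 1 → {h, c}; register 2 → {l, n, j, e}; register 3 → {g, b, a, m}; register 4 → {f}. Every pair that conflicts lands in different registers.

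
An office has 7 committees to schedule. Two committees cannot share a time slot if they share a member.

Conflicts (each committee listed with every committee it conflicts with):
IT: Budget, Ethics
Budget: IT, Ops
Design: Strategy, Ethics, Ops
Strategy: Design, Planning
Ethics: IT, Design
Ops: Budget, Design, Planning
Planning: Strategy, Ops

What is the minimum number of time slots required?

The cycle Ethics-Design-Ops-Budget-IT-Ethics has odd length 5, so it cannot be 2-colored; at least 3 time slots are needed.
3 time slots suffice: time slot 1 → {Strategy, Ethics, Ops}; time slot 2 → {IT, Design, Planning}; time slot 3 → {Budget}. Every pair that conflicts lands in different time slots.

3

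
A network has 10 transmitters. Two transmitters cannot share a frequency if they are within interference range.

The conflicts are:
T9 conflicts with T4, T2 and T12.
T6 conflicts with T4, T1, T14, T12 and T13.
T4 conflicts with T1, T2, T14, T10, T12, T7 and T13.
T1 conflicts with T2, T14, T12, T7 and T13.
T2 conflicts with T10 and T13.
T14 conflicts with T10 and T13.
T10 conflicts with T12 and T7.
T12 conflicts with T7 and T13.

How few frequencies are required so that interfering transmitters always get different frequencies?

T6, T4, T1, T12, T13 pairwise conflict, so at least 5 frequencies are needed.
Using 5 frequencies: T9=3, T6=5, T4=1, T1=3, T2=2, T14=2, T10=3, T12=2, T7=4, T13=4. Each listed conflict is separated.

5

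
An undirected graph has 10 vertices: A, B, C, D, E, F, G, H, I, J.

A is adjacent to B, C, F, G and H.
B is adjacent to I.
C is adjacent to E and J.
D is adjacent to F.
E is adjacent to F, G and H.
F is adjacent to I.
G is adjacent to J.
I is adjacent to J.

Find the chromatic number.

3

The cycle G-A-F-I-J-G has odd length 5, so it cannot be 2-colored; at least 3 colors are needed.
3 colors suffice: color red → {A, D, E, I}; color blue → {B, C, F, G, H}; color green → {J}. Every edge joins two different colors.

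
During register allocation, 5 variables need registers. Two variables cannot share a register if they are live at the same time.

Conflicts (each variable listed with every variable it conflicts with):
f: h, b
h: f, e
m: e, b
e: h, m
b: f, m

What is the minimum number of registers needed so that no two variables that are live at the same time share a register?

3

The cycle f-h-e-m-b-f has odd length 5, so it cannot be 2-colored; at least 3 registers are needed.
3 registers suffice: register 1 → {f, e}; register 2 → {h, m}; register 3 → {b}. Every pair that conflicts lands in different registers.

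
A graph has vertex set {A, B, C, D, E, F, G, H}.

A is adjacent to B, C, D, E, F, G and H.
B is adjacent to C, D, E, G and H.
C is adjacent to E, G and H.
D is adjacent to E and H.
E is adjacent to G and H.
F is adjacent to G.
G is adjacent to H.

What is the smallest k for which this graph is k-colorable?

6

A, B, C, E, G, H are pairwise adjacent (a clique of size 6), so at least 6 colors are needed.
6 colors suffice: color 1 → {A}; color 2 → {F, H}; color 3 → {D, G}; color 4 → {B}; color 5 → {E}; color 6 → {C}. Every edge joins two different colors.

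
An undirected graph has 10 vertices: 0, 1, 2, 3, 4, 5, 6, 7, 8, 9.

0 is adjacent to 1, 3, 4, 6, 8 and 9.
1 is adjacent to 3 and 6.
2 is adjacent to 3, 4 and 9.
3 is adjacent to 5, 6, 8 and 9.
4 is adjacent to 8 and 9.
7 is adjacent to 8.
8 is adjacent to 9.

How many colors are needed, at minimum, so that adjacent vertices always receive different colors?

0, 4, 8, 9 form a clique, so at least 4 colors are needed.
4 colors suffice: color red → {3, 4, 7}; color blue → {0, 2, 5}; color green → {6, 9}; color yellow → {1, 8}. No two adjacent vertices share a color.

4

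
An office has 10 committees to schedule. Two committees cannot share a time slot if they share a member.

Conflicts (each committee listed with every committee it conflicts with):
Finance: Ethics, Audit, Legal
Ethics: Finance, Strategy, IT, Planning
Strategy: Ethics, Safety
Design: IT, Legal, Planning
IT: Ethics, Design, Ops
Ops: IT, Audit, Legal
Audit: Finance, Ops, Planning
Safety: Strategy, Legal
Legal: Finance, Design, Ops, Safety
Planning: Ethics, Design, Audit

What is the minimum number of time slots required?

The cycle Finance-Legal-Safety-Strategy-Ethics-Finance has odd length 5, so it cannot be 2-colored; at least 3 time slots are needed.
3 time slots suffice: Finance=2, Ethics=1, Strategy=3, Design=2, IT=3, Ops=2, Audit=1, Safety=2, Legal=1, Planning=3. Each listed conflict is separated.

3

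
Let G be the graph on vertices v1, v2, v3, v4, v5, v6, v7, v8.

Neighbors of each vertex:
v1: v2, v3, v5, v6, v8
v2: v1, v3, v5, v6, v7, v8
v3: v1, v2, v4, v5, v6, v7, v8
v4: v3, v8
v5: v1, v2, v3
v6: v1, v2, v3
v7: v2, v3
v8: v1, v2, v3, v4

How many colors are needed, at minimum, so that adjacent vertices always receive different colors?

4

v1, v2, v3, v5 form a clique, so at least 4 colors are needed.
One proper 4-coloring: v1=3, v2=2, v3=1, v4=2, v5=4, v6=4, v7=3, v8=4. Each edge has distinct colors on its endpoints.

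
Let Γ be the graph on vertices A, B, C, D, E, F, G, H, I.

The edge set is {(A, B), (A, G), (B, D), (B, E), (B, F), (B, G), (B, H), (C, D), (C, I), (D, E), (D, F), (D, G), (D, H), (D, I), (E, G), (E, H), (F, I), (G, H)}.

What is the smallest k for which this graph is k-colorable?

5

B, D, E, G, H form a clique, so at least 5 colors are needed.
A valid assignment using 5 colors: A=1, B=2, C=3, D=1, E=5, F=3, G=3, H=4, I=2. No two adjacent vertices share a color.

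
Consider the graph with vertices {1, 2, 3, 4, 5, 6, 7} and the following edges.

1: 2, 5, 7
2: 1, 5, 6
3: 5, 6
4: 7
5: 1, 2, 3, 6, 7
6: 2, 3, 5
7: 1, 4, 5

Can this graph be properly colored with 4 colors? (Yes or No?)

The chromatic number is 3. 3, 5, 6 form a triangle, so at least 3 colors are needed.
A valid assignment using 3 colors: 1=blue, 2=green, 3=green, 4=red, 5=red, 6=blue, 7=green.
Since 4 ≥ 3, a proper 4-coloring certainly exists.

Yes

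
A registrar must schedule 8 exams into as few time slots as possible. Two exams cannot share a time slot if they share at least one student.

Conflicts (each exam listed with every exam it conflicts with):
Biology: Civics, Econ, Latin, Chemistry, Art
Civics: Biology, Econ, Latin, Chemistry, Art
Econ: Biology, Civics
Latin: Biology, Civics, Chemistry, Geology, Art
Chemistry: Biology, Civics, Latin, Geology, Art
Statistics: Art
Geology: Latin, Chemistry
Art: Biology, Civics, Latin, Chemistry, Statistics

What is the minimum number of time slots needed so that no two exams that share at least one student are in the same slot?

Biology, Civics, Latin, Chemistry, Art are mutually in conflict, so at least 5 time slots are needed.
5 time slots suffice: time slot 1 → {Econ, Geology, Art}; time slot 2 → {Latin, Statistics}; time slot 3 → {Biology}; time slot 4 → {Civics}; time slot 5 → {Chemistry}. No two conflicting exams share a time slot.

5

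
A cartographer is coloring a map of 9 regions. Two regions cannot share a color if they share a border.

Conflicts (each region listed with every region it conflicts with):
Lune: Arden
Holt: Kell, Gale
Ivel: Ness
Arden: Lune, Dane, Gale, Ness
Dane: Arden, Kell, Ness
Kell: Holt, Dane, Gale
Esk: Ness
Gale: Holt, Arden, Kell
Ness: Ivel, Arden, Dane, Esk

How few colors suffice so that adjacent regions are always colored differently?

Holt, Kell, Gale pairwise conflict, so at least 3 colors are needed.
3 colors suffice: color 1 → {Ivel, Arden, Kell, Esk}; color 2 → {Lune, Gale, Ness}; color 3 → {Holt, Dane}. Every pair that conflicts lands in different colors.

3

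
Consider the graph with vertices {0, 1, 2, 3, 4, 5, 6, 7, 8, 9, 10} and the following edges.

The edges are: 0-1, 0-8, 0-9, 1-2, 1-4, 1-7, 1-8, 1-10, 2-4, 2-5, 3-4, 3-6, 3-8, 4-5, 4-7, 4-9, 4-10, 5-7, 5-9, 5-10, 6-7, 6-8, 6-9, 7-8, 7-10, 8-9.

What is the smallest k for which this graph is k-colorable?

1, 4, 7, 10 are mutually adjacent (a clique of size 4), so at least 4 colors are needed.
4 colors suffice: color red → {4, 8}; color blue → {1, 5, 6}; color green → {2, 3, 7, 9}; color yellow → {0, 10}. Every edge joins two different colors.

4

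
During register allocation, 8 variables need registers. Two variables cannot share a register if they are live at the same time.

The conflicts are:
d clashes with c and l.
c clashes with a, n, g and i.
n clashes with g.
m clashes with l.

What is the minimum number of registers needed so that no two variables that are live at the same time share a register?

c, n, g pairwise conflict, so at least 3 registers are needed.
3 registers suffice: register 1 → {c, l}; register 2 → {d, a, n, m, i}; register 3 → {g}. Every pair that conflicts lands in different registers.

3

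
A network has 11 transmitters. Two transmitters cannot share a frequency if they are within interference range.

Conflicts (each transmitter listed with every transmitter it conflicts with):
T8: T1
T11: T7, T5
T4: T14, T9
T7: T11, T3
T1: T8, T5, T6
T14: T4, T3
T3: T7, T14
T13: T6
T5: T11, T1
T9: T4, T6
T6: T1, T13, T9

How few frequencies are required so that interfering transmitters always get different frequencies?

3

The cycle T11-T5-T1-T6-T9-T4-T14-T3-T7-T11 has odd length 9, so it cannot be 2-colored; at least 3 frequencies are needed.
3 frequencies suffice: frequency 1 → {T11, T1, T3, T13, T9}; frequency 2 → {T8, T4, T7, T5, T6}; frequency 3 → {T14}. Each listed conflict is separated.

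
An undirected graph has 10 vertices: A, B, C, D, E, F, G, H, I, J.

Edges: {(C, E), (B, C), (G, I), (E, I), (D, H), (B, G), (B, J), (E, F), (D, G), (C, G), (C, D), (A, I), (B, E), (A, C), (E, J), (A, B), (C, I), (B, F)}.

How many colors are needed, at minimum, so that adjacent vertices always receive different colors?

3

B, C, G form a triangle, so at least 3 colors are needed.
3 colors suffice: color red → {B, D, I}; color blue → {C, F, H, J}; color green → {A, E, G}. No two adjacent vertices share a color.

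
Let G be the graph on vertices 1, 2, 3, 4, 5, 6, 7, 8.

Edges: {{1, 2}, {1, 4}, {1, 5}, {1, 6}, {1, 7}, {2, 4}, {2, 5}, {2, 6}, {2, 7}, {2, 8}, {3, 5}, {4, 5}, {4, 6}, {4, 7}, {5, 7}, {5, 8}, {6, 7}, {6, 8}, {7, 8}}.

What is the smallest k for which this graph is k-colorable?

1, 2, 4, 5, 7 are pairwise adjacent (a clique of size 5), so at least 5 colors are needed.
5 colors suffice: 1=yellow, 2=green, 3=blue, 4=purple, 5=red, 6=red, 7=blue, 8=yellow. No two adjacent vertices share a color.

5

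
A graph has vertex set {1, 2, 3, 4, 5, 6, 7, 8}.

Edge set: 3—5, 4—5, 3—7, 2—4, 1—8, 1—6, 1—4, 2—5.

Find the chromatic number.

2, 4, 5 are pairwise adjacent, so at least 3 colors are needed.
One proper 3-coloring: 1=a, 2=c, 3=b, 4=b, 5=a, 6=b, 7=a, 8=b. Every edge joins two different colors.

3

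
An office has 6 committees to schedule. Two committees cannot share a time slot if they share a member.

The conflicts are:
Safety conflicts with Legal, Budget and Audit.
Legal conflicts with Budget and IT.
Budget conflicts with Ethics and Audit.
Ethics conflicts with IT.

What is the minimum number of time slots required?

Safety, Budget, Audit are mutually in conflict, so at least 3 time slots are needed.
3 time slots suffice: time slot 1 → {Budget, IT}; time slot 2 → {Safety, Ethics}; time slot 3 → {Legal, Audit}. Each listed conflict is separated.

3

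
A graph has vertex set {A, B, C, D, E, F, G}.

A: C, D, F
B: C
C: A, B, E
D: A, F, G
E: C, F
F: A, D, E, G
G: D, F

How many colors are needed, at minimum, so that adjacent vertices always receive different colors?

3

A, D, F form a triangle, so at least 3 colors are needed.
3 colors suffice: A=2, B=2, C=1, D=3, E=2, F=1, G=2. Each edge has distinct colors on its endpoints.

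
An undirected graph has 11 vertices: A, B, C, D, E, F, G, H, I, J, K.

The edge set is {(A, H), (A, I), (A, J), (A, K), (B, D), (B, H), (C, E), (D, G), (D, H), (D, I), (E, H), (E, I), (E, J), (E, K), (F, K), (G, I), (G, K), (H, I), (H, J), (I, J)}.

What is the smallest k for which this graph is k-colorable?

4

E, H, I, J are pairwise adjacent (a clique of size 4), so at least 4 colors are needed.
4 colors suffice: color red → {C, H, K}; color blue → {B, F, I}; color green → {A, D, E}; color yellow → {G, J}. Each edge has distinct colors on its endpoints.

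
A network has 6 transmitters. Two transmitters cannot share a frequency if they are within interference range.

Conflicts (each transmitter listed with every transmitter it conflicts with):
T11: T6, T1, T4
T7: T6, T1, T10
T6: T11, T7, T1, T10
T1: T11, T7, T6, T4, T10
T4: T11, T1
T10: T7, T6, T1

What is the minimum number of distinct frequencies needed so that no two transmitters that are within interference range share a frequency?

T7, T6, T1, T10 are mutually in conflict, so at least 4 frequencies are needed.
A valid assignment using 4 frequencies: T11=3, T7=4, T6=2, T1=1, T4=2, T10=3. No two conflicting transmitters share a frequency.

4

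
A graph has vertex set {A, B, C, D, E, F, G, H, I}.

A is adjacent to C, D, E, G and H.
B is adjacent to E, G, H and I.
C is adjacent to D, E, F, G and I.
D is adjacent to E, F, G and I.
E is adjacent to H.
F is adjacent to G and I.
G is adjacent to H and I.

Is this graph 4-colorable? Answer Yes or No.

C, D, F, G, I form a clique, so at least 5 colors are needed.
So 4 colors are not enough.

No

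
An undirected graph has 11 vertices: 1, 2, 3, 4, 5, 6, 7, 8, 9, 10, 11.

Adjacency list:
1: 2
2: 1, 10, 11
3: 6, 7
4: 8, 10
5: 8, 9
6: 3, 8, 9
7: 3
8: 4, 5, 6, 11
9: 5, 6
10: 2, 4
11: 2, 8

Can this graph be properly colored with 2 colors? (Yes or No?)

No

The cycle 2-11-8-4-10-2 has odd length 5, so it cannot be 2-colored; at least 3 colors are needed.
So 2 colors are not enough.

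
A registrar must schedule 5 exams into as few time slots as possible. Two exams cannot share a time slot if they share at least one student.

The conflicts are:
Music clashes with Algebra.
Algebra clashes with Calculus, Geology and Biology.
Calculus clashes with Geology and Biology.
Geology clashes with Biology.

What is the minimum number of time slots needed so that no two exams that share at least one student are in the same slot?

4

Algebra, Calculus, Geology, Biology all conflict with each other, so at least 4 time slots are needed.
4 time slots suffice: Music=2, Algebra=1, Calculus=3, Geology=4, Biology=2. No two conflicting exams share a time slot.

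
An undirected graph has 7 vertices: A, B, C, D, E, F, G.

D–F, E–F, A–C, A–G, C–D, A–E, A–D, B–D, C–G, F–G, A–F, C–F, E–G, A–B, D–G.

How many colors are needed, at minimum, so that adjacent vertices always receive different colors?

5

A, C, D, F, G are pairwise adjacent (a clique of size 5), so at least 5 colors are needed.
One proper 5-coloring: A=1, B=2, C=5, D=4, E=4, F=2, G=3. Each edge has distinct colors on its endpoints.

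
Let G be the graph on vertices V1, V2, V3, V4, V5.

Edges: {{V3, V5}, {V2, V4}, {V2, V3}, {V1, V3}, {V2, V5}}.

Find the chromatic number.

3

V2, V3, V5 are mutually adjacent, so at least 3 colors are needed.
A valid assignment using 3 colors: V1=1, V2=1, V3=2, V4=2, V5=3. Every edge joins two different colors.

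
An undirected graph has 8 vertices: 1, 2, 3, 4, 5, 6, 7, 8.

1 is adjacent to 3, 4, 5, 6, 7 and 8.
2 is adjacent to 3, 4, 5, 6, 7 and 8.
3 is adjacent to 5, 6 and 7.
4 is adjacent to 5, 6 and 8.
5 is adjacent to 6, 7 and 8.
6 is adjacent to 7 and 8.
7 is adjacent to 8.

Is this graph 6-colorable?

Yes

The chromatic number is 5. 1, 5, 6, 7, 8 are mutually adjacent (a clique of size 5), so at least 5 colors are needed.
5 colors suffice: color red → {6}; color blue → {5}; color green → {4, 7}; color yellow → {1, 2}; color purple → {3, 8}.
Since 6 ≥ 5, a proper 6-coloring certainly exists.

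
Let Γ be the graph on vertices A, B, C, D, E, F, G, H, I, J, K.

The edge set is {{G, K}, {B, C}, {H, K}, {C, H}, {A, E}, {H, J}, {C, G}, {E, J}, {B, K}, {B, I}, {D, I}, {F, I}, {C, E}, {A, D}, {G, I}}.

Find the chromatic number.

B and I are adjacent, so at least 2 colors are needed.
2 colors suffice: color 1 → {A, C, I, J, K}; color 2 → {B, D, E, F, G, H}. Each edge has distinct colors on its endpoints.

2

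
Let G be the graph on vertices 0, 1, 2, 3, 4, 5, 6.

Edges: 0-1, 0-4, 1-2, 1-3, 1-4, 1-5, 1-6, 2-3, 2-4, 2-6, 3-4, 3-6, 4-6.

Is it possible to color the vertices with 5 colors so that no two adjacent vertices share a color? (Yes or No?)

Yes

The chromatic number is 5. 1, 2, 3, 4, 6 are pairwise adjacent (a clique of size 5), so at least 5 colors are needed.
5 colors suffice: 0=green, 1=red, 2=purple, 3=green, 4=blue, 5=blue, 6=yellow.
That is already a proper 5-coloring.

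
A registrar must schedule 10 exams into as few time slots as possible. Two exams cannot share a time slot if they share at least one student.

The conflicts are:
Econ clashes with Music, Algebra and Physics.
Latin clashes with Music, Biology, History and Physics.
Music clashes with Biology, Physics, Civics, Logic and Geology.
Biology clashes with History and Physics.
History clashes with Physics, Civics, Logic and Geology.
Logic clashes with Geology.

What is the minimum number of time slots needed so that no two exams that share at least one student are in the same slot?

4

Latin, Biology, History, Physics pairwise conflict, so at least 4 time slots are needed.
4 time slots suffice: Econ=3, Latin=3, Music=1, Biology=4, History=1, Algebra=1, Physics=2, Civics=2, Logic=3, Geology=2. Each listed conflict is separated.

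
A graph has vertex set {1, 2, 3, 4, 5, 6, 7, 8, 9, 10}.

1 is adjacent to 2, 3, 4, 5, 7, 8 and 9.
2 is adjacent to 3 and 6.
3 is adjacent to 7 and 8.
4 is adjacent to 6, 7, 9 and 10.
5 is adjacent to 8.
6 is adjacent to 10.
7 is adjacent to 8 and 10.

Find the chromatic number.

1, 3, 7, 8 are mutually adjacent (a clique of size 4), so at least 4 colors are needed.
A valid assignment using 4 colors: 1=red, 2=blue, 3=green, 4=green, 5=blue, 6=yellow, 7=blue, 8=yellow, 9=blue, 10=red. Every edge joins two different colors.

4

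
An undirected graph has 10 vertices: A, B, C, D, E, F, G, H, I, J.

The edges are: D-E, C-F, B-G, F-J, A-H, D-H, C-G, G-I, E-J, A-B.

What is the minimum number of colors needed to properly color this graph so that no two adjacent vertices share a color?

3

The cycle D-H-A-B-G-C-F-J-E-D has odd length 9, so it cannot be 2-colored; at least 3 colors are needed.
One proper 3-coloring: A=1, B=2, C=2, D=1, E=3, F=1, G=1, H=2, I=2, J=2. No two adjacent vertices share a color.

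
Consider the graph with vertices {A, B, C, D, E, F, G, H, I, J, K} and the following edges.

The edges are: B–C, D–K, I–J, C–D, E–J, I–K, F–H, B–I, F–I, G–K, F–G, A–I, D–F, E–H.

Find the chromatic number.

3

The cycle D-C-B-I-F-D has odd length 5, so it cannot be 2-colored; at least 3 colors are needed.
A valid assignment using 3 colors: A=2, B=2, C=3, D=1, E=2, F=2, G=1, H=1, I=1, J=3, K=2. Every edge joins two different colors.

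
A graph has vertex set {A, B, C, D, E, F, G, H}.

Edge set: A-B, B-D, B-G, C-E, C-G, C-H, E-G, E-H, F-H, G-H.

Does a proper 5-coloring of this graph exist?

The chromatic number is 4. C, E, G, H form a clique, so at least 4 colors are needed.
A valid assignment using 4 colors: A=blue, B=red, C=green, D=blue, E=yellow, F=blue, G=blue, H=red.
Since 5 ≥ 4, a proper 5-coloring certainly exists.

Yes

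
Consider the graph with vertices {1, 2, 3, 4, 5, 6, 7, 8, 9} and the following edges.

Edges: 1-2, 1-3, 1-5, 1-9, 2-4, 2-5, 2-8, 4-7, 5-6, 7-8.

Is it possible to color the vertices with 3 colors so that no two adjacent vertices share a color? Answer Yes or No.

Yes

The chromatic number is 3. 1, 2, 5 are mutually adjacent, so at least 3 colors are needed.
3 colors suffice: 1=a, 2=b, 3=b, 4=a, 5=c, 6=a, 7=b, 8=a, 9=b.
That is already a proper 3-coloring.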